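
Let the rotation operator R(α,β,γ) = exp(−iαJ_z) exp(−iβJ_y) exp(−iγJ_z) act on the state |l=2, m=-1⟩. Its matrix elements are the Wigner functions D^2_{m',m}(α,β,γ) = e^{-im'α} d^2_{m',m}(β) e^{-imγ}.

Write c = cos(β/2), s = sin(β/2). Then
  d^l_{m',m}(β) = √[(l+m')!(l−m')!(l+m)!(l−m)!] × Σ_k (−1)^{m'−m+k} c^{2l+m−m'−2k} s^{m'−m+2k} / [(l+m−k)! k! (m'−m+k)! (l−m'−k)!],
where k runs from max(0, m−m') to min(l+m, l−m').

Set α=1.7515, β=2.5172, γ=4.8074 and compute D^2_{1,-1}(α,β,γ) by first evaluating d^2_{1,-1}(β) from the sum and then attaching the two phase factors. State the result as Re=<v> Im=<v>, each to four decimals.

Re=0.5618 Im=-0.0483

D^2_{1,-1}(1.7515,2.5172,4.8074) = e^{-i·1·1.7515}·d^2_{1,-1}(2.5172)·e^{-i·-1·4.8074}. Compute d first:
c=cos(2.5172/2)=0.307150, s=sin(2.5172/2)=0.951661; N=√[6·1·1·6]=6.000000
Admissible k: 0..1 (factorial args all ≥0)
  k=0: (−1)^2·6.0000/(2)·0.3071^2·0.9517^2 = +0.256322
  k=1: (−1)^3·6.0000/(6)·0.3071^0·0.9517^4 = -0.820219
d^2_{1,-1}(2.5172) = +0.256322 -0.820219 = -0.563897
Phases: e^{-i·(1)·1.7515}=-0.179722-0.983717i, e^{-i·(-1)·4.8074}=+0.094868-0.995490i ⇒ D=+0.561827-0.048263i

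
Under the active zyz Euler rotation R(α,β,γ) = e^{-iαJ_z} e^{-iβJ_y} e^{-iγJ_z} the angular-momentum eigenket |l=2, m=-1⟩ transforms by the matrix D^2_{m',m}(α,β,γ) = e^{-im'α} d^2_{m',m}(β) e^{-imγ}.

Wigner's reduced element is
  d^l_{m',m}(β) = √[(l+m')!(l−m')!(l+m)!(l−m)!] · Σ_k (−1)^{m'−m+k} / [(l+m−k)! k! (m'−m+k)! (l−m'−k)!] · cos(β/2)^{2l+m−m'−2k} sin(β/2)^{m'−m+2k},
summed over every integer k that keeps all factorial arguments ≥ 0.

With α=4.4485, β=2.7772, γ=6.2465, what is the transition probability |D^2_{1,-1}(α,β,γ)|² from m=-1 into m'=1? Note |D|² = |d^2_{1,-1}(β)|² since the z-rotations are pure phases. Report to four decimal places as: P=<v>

P=0.7059

First d^2_{1,-1}(β=2.7772), then the phase factors e^{-i(1)α} and e^{-i(-1)γ}:
c=cos(2.7772/2)=0.181190, s=sin(2.7772/2)=0.983448; N=√[6·1·1·6]=6.000000
Admissible k: 0..1 (factorial args all ≥0)
  k=0: (−1)^2·6.0000/(2)·0.1812^2·0.9834^2 = +0.095256
  k=1: (−1)^3·6.0000/(6)·0.1812^0·0.9834^4 = -0.935418
d^2_{1,-1}(2.7772) = +0.095256 -0.935418 = -0.840162
|D^2_{1,-1}|² = |d^2_{1,-1}(β)|² = (-0.840162)² = 0.705872 (the z-rotation phases have unit modulus)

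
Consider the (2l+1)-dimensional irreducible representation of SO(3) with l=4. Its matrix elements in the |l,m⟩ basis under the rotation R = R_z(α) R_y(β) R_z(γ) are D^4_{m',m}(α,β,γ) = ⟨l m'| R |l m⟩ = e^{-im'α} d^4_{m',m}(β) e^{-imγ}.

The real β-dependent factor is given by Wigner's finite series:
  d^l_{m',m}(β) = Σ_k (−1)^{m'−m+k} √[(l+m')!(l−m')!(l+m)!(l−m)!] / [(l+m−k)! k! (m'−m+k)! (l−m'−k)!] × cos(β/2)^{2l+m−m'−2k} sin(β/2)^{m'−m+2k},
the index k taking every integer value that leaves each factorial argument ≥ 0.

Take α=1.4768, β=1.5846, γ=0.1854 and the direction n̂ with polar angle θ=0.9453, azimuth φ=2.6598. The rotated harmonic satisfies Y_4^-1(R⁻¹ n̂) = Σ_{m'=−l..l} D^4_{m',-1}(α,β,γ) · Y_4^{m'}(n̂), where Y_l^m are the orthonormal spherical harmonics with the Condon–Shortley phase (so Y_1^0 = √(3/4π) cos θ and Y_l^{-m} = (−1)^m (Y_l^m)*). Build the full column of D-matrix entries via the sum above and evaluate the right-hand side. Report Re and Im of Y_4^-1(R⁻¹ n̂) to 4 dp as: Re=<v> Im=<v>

Re=0.1480 Im=0.2840

Need the full column D^4_{m',-1} for m'=−4..4 at α=1.4768, β=1.5846, γ=0.1854.
cos(β/2)=0.702210, sin(β/2)=0.711970
d^4_{-4,-1}: single k=3 term ⇒ +0.461119;  D = +0.452770-0.087352i
d^4_{-3,-1}: k∈[2..3] ⇒ +0.482386 -0.826482 = -0.344096;  D = +0.033184+0.342492i
d^4_{-2,-1}: k∈[1..3] ⇒ +0.254311 -1.307151 +0.895828 = -0.157012;  D = +0.157011-0.000407i
d^4_{-1,-1}: k∈[0..3] ⇒ +0.059120 -0.911624 +1.874286 -0.642251 = +0.379531;  D = -0.034642+0.377947i
d^4_{0,-1}: k∈[0..3] ⇒ -0.268068 +1.653430 -1.699714 +0.291216 = -0.023136;  D = -0.022740-0.004265i
d^4_{1,-1}: k∈[0..3] ⇒ +0.607749 -1.874286 +0.963376 -0.066023 = -0.369183;  D = -0.101812+0.354867i
d^4_{2,-1}: k∈[0..2] ⇒ -0.871434 +1.343742 -0.276271 = +0.196036;  D = -0.182529-0.071509i
d^4_{3,-1}: k∈[0..1] ⇒ +0.826482 -0.509771 = +0.316712;  D = -0.142697+0.282744i
d^4_{4,-1}: single k=0 term ⇒ -0.474028;  D = -0.401273-0.252353i
Y_4^{m'}(θ=0.9453,φ=2.6598) and Σ D·Y over m':
  (+0.4528-0.0874i)·(-0.0667+0.1791i)  (+0.0332+0.3425i)·(-0.0488-0.3874i)  (+0.1570-0.0004i)·(+0.1756+0.2527i)  (-0.0346+0.3779i)·(+0.1195+0.0625i)  (-0.0227-0.0043i)·(-0.3355+0.0000i)  (-0.1018+0.3549i)·(-0.1195+0.0625i)  (-0.1825-0.0715i)·(+0.1756-0.2527i)  (-0.1427+0.2827i)·(+0.0488-0.3874i)  (-0.4013-0.2524i)·(-0.0667-0.1791i)
Y_4^-1(R⁻¹ n̂) = +0.148050+0.283973i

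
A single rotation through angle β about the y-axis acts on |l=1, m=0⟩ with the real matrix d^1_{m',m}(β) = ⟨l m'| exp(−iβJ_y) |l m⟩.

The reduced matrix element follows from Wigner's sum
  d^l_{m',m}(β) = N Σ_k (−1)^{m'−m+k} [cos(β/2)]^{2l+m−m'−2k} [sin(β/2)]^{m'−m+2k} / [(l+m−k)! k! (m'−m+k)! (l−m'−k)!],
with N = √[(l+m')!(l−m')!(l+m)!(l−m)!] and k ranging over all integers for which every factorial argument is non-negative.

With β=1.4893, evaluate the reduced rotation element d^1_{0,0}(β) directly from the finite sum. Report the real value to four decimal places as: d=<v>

d^1_{0,0}(β=1.4893) via Wigner's sum:
c=cos(1.4893/2)=0.735325, s=sin(1.4893/2)=0.677714; N=√[1·1·1·1]=1.000000
Admissible k: 0..1 (factorial args all ≥0)
  k=0: (−1)^0·1.0000/(1)·0.7353^2·0.6777^0 = +0.540703
  k=1: (−1)^1·1.0000/(1)·0.7353^0·0.6777^2 = -0.459297
d^1_{0,0}(1.4893) = +0.540703 -0.459297 = +0.081406

d=0.0814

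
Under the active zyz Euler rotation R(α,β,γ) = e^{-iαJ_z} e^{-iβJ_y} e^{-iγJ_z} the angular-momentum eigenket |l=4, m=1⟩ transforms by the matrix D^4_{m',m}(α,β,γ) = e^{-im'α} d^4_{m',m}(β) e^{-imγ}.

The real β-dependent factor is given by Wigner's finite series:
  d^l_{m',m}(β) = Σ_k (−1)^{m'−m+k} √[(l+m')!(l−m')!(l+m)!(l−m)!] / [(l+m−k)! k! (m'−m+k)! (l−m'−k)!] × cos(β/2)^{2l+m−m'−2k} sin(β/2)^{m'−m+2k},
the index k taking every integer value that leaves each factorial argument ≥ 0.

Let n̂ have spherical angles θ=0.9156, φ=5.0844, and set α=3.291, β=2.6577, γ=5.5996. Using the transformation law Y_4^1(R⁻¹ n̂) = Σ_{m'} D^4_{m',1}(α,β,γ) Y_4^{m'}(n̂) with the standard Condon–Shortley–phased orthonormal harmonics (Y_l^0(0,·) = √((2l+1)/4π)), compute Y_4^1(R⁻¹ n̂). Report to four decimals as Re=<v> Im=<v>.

Need the full column D^4_{m',1} for m'=−4..4 at α=3.291, β=2.6577, γ=5.5996.
cos(β/2)=0.239593, sin(β/2)=0.970873
d^4_{-4,1}: single k=5 term ⇒ +0.088783;  D = +0.025352+0.085086i
d^4_{-3,1}: k∈[4..5] ⇒ +0.038731 -0.381587 = -0.342855;  D = +0.145722+0.310346i
d^4_{-2,1}: k∈[3..5] ⇒ +0.010218 -0.251675 +0.826510 = +0.585053;  D = +0.324721+0.486666i
d^4_{-1,1}: k∈[2..5] ⇒ +0.001783 -0.087835 +0.721131 -0.789407 = -0.154328;  D = +0.103811+0.114194i
d^4_{0,1}: k∈[1..4] ⇒ +0.000197 -0.019388 +0.318347 -0.871219 = -0.572063;  D = -0.443528-0.361301i
d^4_{1,1}: k∈[0..3] ⇒ +0.000011 -0.002675 +0.087835 -0.480754 = -0.395583;  D = +0.340473+0.201405i
d^4_{2,1}: k∈[0..2] ⇒ -0.000187 +0.015327 -0.167783 = -0.152643;  D = -0.141482-0.057294i
d^4_{3,1}: k∈[0..1] ⇒ +0.001415 -0.038731 = -0.037316;  D = +0.036287+0.008702i
d^4_{4,1}: single k=0 term ⇒ -0.005407;  D = -0.005387-0.000464i
Y_4^{m'}(θ=0.9156,φ=5.0844) and Σ D·Y over m':
  (+0.0254+0.0851i)·(+0.0145-0.1743i)  (+0.1457+0.3103i)·(-0.3416-0.1670i)  (+0.3247+0.4867i)·(-0.2474+0.2277i)  (+0.1038+0.1142i)·(-0.0333-0.0854i)  (-0.4435-0.3613i)·(-0.3505+0.0000i)  (+0.3405+0.2014i)·(+0.0333-0.0854i)  (-0.1415-0.0573i)·(-0.2474-0.2277i)  (+0.0363+0.0087i)·(+0.3416-0.1670i)  (-0.0054-0.0005i)·(+0.0145+0.1743i)
Y_4^1(R⁻¹ n̂) = +0.052203-0.046020i

Re=0.0522 Im=-0.0460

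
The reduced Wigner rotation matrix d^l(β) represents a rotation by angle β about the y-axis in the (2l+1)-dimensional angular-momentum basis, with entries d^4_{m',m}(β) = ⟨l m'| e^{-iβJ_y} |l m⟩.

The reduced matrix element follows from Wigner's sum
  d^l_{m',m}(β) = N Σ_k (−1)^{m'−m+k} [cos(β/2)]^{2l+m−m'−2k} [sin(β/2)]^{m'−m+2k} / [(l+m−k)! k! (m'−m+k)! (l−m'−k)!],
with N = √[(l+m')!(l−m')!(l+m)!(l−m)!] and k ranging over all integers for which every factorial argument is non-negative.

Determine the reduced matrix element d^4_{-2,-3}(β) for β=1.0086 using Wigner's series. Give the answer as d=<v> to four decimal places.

d^4_{-2,-3}(β=1.0086) via Wigner's sum:
With c≡cos(β/2)=0.875513 and s≡sin(β/2)=0.483195, N=[2·720·1·5040]^{1/2}=2693.993318
k∈{0,1} keeps every argument non-negative
  k=0: (−1)^1·2693.9933/(720)·0.8755^7·0.4832^1 = -0.712893
  k=1: (−1)^2·2693.9933/(240)·0.8755^5·0.4832^3 = +0.651425
d^4_{-2,-3}(1.0086) = -0.712893 +0.651425 = -0.061467

d=-0.0615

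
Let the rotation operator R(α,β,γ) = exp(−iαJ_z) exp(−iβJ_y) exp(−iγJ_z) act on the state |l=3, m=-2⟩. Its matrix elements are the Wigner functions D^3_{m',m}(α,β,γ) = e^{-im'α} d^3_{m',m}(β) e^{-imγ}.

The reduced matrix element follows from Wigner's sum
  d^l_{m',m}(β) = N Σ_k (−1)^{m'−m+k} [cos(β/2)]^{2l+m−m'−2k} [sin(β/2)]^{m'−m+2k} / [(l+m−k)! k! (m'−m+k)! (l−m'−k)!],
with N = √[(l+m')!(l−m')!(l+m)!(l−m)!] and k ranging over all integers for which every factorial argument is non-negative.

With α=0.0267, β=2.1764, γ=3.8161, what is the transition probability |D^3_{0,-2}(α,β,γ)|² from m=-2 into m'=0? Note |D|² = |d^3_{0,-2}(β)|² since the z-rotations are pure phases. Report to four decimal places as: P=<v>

P=0.2776

First d^3_{0,-2}(β=2.1764), then the phase factors e^{-i(0)α} and e^{-i(-2)γ}:
c=cos(2.1764/2)=0.464081, s=sin(2.1764/2)=0.885793; N=√[6·6·1·120]=65.726707
The bounds max(0,m−m')=0 and min(l+m,l−m')=1 give 2 terms
  k=0: (−1)^2·65.7267/(12)·0.4641^4·0.8858^2 = +0.199342
  k=1: (−1)^3·65.7267/(12)·0.4641^2·0.8858^4 = -0.726234
d^3_{0,-2}(2.1764) = +0.199342 -0.726234 = -0.526892
|D^3_{0,-2}|² = |d^3_{0,-2}(β)|² = (-0.526892)² = 0.277615 (the z-rotation phases have unit modulus)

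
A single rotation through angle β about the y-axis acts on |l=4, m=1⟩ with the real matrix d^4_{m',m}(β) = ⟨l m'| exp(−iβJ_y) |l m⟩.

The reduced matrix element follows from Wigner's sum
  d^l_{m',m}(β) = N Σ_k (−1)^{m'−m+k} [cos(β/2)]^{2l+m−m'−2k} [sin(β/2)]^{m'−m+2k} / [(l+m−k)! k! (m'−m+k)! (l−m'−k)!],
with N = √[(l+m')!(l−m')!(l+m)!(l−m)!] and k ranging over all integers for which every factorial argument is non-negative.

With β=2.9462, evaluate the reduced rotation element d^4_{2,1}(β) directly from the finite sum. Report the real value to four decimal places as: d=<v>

d=-0.0126

d^4_{2,1}(β=2.9462) via Wigner's sum:
c=cos(2.9462/2)=0.097541, s=sin(2.9462/2)=0.995232; N=√[720·2·120·6]=1018.233765
k∈{0,1,2} keeps every argument non-negative
  k=0: (−1)^1·1018.2338/(240)·0.0975^7·0.9952^1 = -0.000000
  k=1: (−1)^2·1018.2338/(48)·0.0975^5·0.9952^3 = +0.000185
  k=2: (−1)^3·1018.2338/(72)·0.0975^3·0.9952^5 = -0.012814
d^4_{2,1}(2.9462) = -0.000000 +0.000185 -0.012814 = -0.012630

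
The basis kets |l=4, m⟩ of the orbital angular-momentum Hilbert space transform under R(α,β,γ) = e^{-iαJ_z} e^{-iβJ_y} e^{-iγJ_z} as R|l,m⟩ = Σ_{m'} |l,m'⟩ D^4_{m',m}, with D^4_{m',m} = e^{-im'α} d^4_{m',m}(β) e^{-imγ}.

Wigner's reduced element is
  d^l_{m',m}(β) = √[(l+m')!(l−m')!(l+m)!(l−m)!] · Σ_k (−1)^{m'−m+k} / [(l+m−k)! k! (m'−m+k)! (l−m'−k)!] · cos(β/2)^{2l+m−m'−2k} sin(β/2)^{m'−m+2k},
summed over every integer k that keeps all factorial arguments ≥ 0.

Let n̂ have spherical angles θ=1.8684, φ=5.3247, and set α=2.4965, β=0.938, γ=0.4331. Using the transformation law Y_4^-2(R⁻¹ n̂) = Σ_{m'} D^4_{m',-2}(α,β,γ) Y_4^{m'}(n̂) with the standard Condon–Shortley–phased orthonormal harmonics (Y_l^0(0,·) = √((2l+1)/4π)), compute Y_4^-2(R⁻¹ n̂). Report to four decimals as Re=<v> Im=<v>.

Need the full column D^4_{m',-2} for m'=−4..4 at α=2.4965, β=0.938, γ=0.4331.
cos(β/2)=0.892021, sin(β/2)=0.451994
d^4_{-4,-2}: single k=2 term ⇒ +0.544622;  D = -0.077818-0.539034i
d^4_{-3,-2}: k∈[1..2] ⇒ +0.760014 -0.585409 = +0.174605;  D = -0.083973+0.153086i
d^4_{-2,-2}: k∈[0..2] ⇒ +0.400866 -1.235086 +0.396391 = -0.437829;  D = -0.399062+0.180121i
d^4_{-1,-2}: k∈[0..2] ⇒ -0.861775 +1.106319 -0.189368 = +0.055176;  D = -0.053833-0.012101i
d^4_{0,-2}: k∈[0..2] ⇒ +0.976421 -0.668532 +0.064368 = +0.372257;  D = +0.241121+0.283613i
d^4_{1,-2}: k∈[0..2] ⇒ -0.737546 +0.284051 -0.014586 = -0.468081;  D = +0.027836+0.467253i
d^4_{2,-2}: k∈[0..2] ⇒ +0.396391 -0.081420 +0.001742 = +0.316713;  D = -0.175044+0.263945i
d^4_{3,-2}: k∈[0..1] ⇒ -0.150306 +0.012864 = -0.137442;  D = -0.129569+0.045850i
d^4_{4,-2}: single k=0 term ⇒ +0.035903;  D = -0.034246-0.010781i
Y_4^{m'}(θ=1.8684,φ=5.3247) and Σ D·Y over m':
  (-0.0778-0.5390i)·(-0.2846-0.2360i)  (-0.0840+0.1531i)·(+0.3094-0.0844i)  (-0.3991+0.1801i)·(+0.0413-0.1145i)  (-0.0538-0.0121i)·(+0.1828+0.2603i)  (+0.2411+0.2836i)·(+0.0719+0.0000i)  (+0.0278+0.4673i)·(-0.1828+0.2603i)  (-0.1750+0.2639i)·(+0.0413+0.1145i)  (-0.1296+0.0458i)·(-0.3094-0.0844i)  (-0.0342-0.0108i)·(-0.2846+0.2360i)
Y_4^-2(R⁻¹ n̂) = -0.211262+0.187921i

Re=-0.2113 Im=0.1879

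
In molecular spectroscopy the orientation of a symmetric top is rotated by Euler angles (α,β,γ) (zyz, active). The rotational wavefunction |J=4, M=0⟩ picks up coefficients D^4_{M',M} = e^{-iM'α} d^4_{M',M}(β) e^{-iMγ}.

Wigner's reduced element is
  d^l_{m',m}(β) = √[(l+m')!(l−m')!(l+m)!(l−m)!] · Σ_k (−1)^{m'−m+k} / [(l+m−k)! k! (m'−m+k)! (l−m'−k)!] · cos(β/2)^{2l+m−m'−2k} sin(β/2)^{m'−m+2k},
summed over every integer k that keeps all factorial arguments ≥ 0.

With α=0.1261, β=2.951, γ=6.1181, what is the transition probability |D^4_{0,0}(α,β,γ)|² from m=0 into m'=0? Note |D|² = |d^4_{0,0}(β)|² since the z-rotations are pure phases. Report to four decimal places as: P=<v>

P=0.6826

First d^4_{0,0}(β=2.951), then the phase factors e^{-i(0)α} and e^{-i(0)γ}:
Half-angle: c=0.095152, s=0.995463. N=√(24·24·24·24)=576.000000
The bounds max(0,m−m')=0 and min(l+m,l−m')=4 give 5 terms
  k=0: (−1)^0·576.0000/(576)·0.0952^8·0.9955^0 = +0.000000
  k=1: (−1)^1·576.0000/(36)·0.0952^6·0.9955^2 = -0.000012
  k=2: (−1)^2·576.0000/(16)·0.0952^4·0.9955^4 = +0.002898
  k=3: (−1)^3·576.0000/(36)·0.0952^2·0.9955^6 = -0.140964
  k=4: (−1)^4·576.0000/(576)·0.0952^0·0.9955^8 = +0.964273
d^4_{0,0}(2.951) = +0.000000 -0.000012 +0.002898 -0.140964 +0.964273 = +0.826196
|D^4_{0,0}|² = |d^4_{0,0}(β)|² = (+0.826196)² = 0.682599 (the z-rotation phases have unit modulus)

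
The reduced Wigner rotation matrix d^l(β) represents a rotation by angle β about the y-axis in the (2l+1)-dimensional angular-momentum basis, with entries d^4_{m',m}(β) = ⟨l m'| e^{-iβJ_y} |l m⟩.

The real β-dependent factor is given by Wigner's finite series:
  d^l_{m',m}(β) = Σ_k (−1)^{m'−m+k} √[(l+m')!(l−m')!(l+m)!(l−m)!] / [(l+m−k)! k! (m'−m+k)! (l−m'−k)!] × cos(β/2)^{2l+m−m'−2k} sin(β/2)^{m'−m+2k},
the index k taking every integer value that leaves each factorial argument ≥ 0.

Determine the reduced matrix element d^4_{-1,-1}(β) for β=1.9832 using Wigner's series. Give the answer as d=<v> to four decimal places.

d=0.0171

d^4_{-1,-1}(β=1.9832) via Wigner's sum:
c=cos(1.9832/2)=0.547352, s=sin(1.9832/2)=0.836903; N=√[6·120·6·120]=720.000000
k: max(0,(-1)−(-1))=0 … min(4+(-1),4−(-1))=3
  k=0: (−1)^0·720.0000/(720)·0.5474^8·0.8369^0 = +0.008056
  k=1: (−1)^1·720.0000/(48)·0.5474^6·0.8369^2 = -0.282514
  k=2: (−1)^2·720.0000/(24)·0.5474^4·0.8369^4 = +1.320951
  k=3: (−1)^3·720.0000/(72)·0.5474^2·0.8369^6 = -1.029397
d^4_{-1,-1}(1.9832) = +0.008056 -0.282514 +1.320951 -1.029397 = +0.017097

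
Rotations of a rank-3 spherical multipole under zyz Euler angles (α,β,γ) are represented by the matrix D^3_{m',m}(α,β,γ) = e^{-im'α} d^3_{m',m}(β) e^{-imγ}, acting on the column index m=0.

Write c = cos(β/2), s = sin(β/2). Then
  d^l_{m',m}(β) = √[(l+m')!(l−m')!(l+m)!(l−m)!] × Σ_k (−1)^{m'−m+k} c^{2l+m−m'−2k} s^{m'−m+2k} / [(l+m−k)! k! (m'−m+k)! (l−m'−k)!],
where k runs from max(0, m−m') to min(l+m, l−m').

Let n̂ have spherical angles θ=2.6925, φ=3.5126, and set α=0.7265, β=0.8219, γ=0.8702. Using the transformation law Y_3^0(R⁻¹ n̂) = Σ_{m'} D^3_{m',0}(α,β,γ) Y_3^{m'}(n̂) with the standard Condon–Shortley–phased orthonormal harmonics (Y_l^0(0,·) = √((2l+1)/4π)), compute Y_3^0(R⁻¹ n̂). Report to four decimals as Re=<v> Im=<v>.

Need the full column D^3_{m',0} for m'=−3..3 at α=0.7265, β=0.8219, γ=0.8702.
cos(β/2)=0.916742, sin(β/2)=0.399480
d^3_{-3,0}: single k=3 term ⇒ +0.219656;  D = -0.125600+0.180203i
d^3_{-2,0}: k∈[2..3] ⇒ +0.617362 -0.117229 = +0.500132;  D = +0.058778+0.496666i
d^3_{-1,0}: k∈[1..3] ⇒ +0.896027 -0.510434 +0.032308 = +0.417902;  D = +0.312383+0.277594i
d^3_{0,0}: k∈[0..3] ⇒ +0.593584 -1.014429 +0.192628 -0.004064 = -0.232281;  D = -0.232281+0.000000i
d^3_{1,0}: k∈[0..2] ⇒ -0.896027 +0.510434 -0.032308 = -0.417902;  D = -0.312383+0.277594i
d^3_{2,0}: k∈[0..1] ⇒ +0.617362 -0.117229 = +0.500132;  D = +0.058778-0.496666i
d^3_{3,0}: single k=0 term ⇒ -0.219656;  D = +0.125600+0.180203i
Y_3^{m'}(θ=2.6925,φ=3.5126) and Σ D·Y over m':
  (-0.1256+0.1802i)·(-0.0151+0.0306i)  (+0.0588+0.4967i)·(-0.1279+0.1173i)  (+0.3124+0.2776i)·(-0.3998+0.1555i)  (-0.2323+0.0000i)·(-0.3555+0.0000i)  (-0.3124+0.2776i)·(+0.3998+0.1555i)  (+0.0588-0.4967i)·(-0.1279-0.1173i)  (+0.1256+0.1802i)·(+0.0151+0.0306i)
Y_3^0(R⁻¹ n̂) = -0.392328-0.000000i

Re=-0.3923 Im=0.0000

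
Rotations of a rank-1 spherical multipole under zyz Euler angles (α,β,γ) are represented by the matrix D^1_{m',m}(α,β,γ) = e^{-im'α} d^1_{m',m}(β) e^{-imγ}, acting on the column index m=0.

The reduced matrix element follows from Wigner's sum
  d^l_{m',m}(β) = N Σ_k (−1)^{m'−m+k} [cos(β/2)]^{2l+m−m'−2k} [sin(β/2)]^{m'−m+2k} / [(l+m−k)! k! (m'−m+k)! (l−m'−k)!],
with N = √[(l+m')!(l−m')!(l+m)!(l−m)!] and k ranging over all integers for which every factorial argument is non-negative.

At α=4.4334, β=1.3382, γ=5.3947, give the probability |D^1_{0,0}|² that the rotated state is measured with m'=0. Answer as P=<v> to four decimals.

D^1_{0,0}(4.4334,1.3382,5.3947) = e^{-i·0·4.4334}·d^1_{0,0}(1.3382)·e^{-i·0·5.3947}. Compute d first:
With c≡cos(β/2)=0.784380 and s≡sin(β/2)=0.620280, N=[1·1·1·1]^{1/2}=1.000000
k: max(0,(0)−(0))=0 … min(1+(0),1−(0))=1
  k=0: (−1)^0·1.0000/(1)·0.7844^2·0.6203^0 = +0.615252
  k=1: (−1)^1·1.0000/(1)·0.7844^0·0.6203^2 = -0.384748
d^1_{0,0}(1.3382) = +0.615252 -0.384748 = +0.230505
|D^1_{0,0}|² = |d^1_{0,0}(β)|² = (+0.230505)² = 0.053132 (the z-rotation phases have unit modulus)

P=0.0531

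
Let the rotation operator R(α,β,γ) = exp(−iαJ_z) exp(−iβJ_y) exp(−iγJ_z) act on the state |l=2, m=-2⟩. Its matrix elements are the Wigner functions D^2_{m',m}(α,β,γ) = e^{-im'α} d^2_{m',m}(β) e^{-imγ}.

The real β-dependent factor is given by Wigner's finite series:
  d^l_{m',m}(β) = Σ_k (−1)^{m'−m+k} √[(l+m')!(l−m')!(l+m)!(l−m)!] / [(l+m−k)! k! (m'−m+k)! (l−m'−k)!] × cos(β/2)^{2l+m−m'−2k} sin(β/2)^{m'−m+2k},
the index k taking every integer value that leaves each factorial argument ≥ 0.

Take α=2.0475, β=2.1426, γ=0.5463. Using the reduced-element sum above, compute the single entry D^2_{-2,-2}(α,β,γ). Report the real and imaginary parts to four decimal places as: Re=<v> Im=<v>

First d^2_{-2,-2}(β=2.1426), then the phase factors e^{-i(-2)α} and e^{-i(-2)γ}:
c=cos(2.1426/2)=0.478983, s=sin(2.1426/2)=0.877824; N=√[1·24·1·24]=24.000000
Admissible k: 0..0 (factorial args all ≥0)
  k=0: (−1)^0·24.0000/(24)·0.4790^4·0.8778^0 = +0.052636
d^2_{-2,-2}(2.1426) = +0.052636
D = (-0.578908-0.815393i)·(+0.052636)·(+0.460179+0.887826i) = +0.024082-0.046804i

Re=0.0241 Im=-0.0468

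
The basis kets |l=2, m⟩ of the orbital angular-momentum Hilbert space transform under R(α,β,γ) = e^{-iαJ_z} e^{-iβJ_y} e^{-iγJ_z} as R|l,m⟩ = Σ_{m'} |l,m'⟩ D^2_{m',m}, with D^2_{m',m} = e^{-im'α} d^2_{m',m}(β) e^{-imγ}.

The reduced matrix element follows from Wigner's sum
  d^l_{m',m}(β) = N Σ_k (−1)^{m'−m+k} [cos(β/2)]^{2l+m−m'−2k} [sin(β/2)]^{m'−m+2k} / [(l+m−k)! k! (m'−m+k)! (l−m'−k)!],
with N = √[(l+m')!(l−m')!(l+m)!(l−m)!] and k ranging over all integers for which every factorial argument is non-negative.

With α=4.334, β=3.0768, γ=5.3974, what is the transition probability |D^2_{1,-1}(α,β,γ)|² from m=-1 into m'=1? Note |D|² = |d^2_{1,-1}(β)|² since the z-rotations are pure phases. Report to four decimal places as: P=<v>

P=0.9895

Split into d^2_{1,-1}(β=3.0768) × two z-phases.
Half-angle: c=0.032391, s=0.999475. N=√(6·1·1·6)=6.000000
Admissible k: 0..1 (factorial args all ≥0)
  k=0: (−1)^2·6.0000/(2)·0.0324^2·0.9995^2 = +0.003144
  k=1: (−1)^3·6.0000/(6)·0.0324^0·0.9995^4 = -0.997903
d^2_{1,-1}(3.0768) = +0.003144 -0.997903 = -0.994759
|D^2_{1,-1}|² = |d^2_{1,-1}(β)|² = (-0.994759)² = 0.989545 (the z-rotation phases have unit modulus)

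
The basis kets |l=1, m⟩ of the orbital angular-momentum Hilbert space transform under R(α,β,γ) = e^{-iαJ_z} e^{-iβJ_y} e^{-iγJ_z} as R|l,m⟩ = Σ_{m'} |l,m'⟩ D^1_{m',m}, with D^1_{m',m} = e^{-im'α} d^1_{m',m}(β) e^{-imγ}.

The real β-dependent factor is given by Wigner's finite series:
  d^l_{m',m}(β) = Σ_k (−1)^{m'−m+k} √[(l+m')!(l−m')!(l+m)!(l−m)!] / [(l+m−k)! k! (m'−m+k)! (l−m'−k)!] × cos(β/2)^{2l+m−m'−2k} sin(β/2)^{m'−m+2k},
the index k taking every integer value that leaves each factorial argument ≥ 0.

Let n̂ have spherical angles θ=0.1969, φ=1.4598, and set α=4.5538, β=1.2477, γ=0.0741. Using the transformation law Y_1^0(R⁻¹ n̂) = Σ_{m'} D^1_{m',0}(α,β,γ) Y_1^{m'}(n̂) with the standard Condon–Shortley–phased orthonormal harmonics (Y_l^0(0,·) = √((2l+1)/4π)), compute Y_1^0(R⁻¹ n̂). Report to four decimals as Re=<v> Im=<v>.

Need the full column D^1_{m',0} for m'=−1..1 at α=4.5538, β=1.2477, γ=0.0741.
cos(β/2)=0.811635, sin(β/2)=0.584164
d^1_{-1,0}: single k=1 term ⇒ +0.670519;  D = -0.105892-0.662105i
d^1_{0,0}: k∈[0..1] ⇒ +0.658752 -0.341248 = +0.317504;  D = +0.317504+0.000000i
d^1_{1,0}: single k=0 term ⇒ -0.670519;  D = +0.105892-0.662105i
Y_1^{m'}(θ=0.1969,φ=1.4598) and Σ D·Y over m':
  (-0.1059-0.6621i)·(+0.0075-0.0672i)  (+0.3175+0.0000i)·(+0.4792+0.0000i)  (+0.1059-0.6621i)·(-0.0075-0.0672i)
Y_1^0(R⁻¹ n̂) = +0.061599+0.000000i

Re=0.0616 Im=0.0000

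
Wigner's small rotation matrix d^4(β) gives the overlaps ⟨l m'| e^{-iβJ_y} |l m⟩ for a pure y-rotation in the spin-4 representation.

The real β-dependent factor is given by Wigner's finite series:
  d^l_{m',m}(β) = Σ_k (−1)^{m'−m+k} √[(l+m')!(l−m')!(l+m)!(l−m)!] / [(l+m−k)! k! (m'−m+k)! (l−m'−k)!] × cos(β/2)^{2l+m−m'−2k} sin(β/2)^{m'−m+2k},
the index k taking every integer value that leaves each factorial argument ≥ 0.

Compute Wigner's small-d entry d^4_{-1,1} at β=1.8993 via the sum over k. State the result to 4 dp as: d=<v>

d=0.0300

d^4_{-1,1}(β=1.8993) via Wigner's sum:
With c≡cos(β/2)=0.581968 and s≡sin(β/2)=0.813212, N=[6·120·120·6]^{1/2}=720.000000
The bounds max(0,m−m')=2 and min(l+m,l−m')=5 give 4 terms
  k=2: (−1)^0·720.0000/(72)·0.5820^6·0.8132^2 = +0.256922
  k=3: (−1)^1·720.0000/(24)·0.5820^4·0.8132^4 = -1.504984
  k=4: (−1)^2·720.0000/(48)·0.5820^2·0.8132^6 = +1.469303
  k=5: (−1)^3·720.0000/(720)·0.5820^0·0.8132^8 = -0.191262
d^4_{-1,1}(1.8993) = +0.256922 -1.504984 +1.469303 -0.191262 = +0.029979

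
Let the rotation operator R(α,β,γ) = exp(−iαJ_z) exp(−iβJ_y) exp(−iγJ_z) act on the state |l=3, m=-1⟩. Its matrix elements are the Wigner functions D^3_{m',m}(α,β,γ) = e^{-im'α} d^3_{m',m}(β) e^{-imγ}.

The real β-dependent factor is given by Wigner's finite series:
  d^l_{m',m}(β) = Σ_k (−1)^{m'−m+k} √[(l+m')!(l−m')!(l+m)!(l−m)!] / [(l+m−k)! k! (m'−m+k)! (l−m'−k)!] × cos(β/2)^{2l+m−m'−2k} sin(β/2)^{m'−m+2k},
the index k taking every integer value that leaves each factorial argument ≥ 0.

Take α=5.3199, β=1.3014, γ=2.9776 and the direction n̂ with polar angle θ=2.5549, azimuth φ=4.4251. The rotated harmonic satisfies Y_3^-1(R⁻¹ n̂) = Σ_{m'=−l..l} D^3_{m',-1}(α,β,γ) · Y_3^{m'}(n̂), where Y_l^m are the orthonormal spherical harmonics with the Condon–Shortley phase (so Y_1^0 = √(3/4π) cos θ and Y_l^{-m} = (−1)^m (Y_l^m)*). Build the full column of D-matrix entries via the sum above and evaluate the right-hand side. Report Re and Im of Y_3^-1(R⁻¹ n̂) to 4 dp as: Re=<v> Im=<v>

Need the full column D^3_{m',-1} for m'=−3..3 at α=5.3199, β=1.3014, γ=2.9776.
cos(β/2)=0.795660, sin(β/2)=0.605744
d^3_{-3,-1}: single k=2 term ⇒ +0.569552;  D = +0.567361+0.049911i
d^3_{-2,-1}: k∈[1..2] ⇒ +0.610838 -0.708074 = -0.097236;  D = -0.048295-0.084394i
d^3_{-1,-1}: k∈[0..2] ⇒ +0.253726 -1.176461 +0.511401 = -0.411334;  D = +0.176512-0.371537i
d^3_{0,-1}: k∈[0..2] ⇒ -0.669140 +1.163485 -0.224782 = +0.269563;  D = -0.265946+0.044008i
d^3_{1,-1}: k∈[0..2] ⇒ +0.882346 -0.681868 +0.049401 = +0.249879;  D = -0.174219-0.179129i
d^3_{2,-1}: k∈[0..1] ⇒ -0.708074 +0.205197 = -0.502877;  D = -0.095852+0.493658i
d^3_{3,-1}: single k=0 term ⇒ +0.330108;  D = +0.301990-0.133316i
Y_3^{m'}(θ=2.5549,φ=4.4251) and Σ D·Y over m':
  (+0.5674+0.0499i)·(+0.0537-0.0461i)  (-0.0483-0.0844i)·(+0.2190+0.1418i)  (+0.1765-0.3715i)·(-0.1251+0.4234i)  (-0.2659+0.0440i)·(-0.1453+0.0000i)  (-0.1742-0.1791i)·(+0.1251+0.4234i)  (-0.0959+0.4937i)·(+0.2190-0.1418i)  (+0.3020-0.1333i)·(-0.0537-0.0461i)
Y_3^-1(R⁻¹ n̂) = +0.288719+0.084779i

Re=0.2887 Im=0.0848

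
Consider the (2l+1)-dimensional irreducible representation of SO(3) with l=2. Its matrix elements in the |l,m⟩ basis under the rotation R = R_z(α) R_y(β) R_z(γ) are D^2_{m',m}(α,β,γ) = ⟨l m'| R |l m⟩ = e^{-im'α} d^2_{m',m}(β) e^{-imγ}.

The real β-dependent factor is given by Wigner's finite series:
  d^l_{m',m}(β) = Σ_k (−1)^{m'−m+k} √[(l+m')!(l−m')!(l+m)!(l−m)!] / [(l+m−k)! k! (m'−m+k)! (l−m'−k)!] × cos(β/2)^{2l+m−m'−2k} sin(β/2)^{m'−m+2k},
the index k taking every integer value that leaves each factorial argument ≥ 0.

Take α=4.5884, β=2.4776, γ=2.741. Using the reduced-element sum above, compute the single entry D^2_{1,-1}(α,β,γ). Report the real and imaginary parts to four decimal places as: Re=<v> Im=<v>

D^2_{1,-1}(4.5884,2.4776,2.741) = e^{-i·1·4.5884}·d^2_{1,-1}(2.4776)·e^{-i·-1·2.741}. Compute d first:
Half-angle: c=0.325931, s=0.945394. N=√(6·1·1·6)=6.000000
Admissible k: 0..1 (factorial args all ≥0)
  k=0: (−1)^2·6.0000/(2)·0.3259^2·0.9454^2 = +0.284838
  k=1: (−1)^3·6.0000/(6)·0.3259^0·0.9454^4 = -0.798823
d^2_{1,-1}(2.4776) = +0.284838 -0.798823 = -0.513985
D = (-0.123672+0.992323i)·(-0.513985)·(-0.920830+0.389964i) = +0.140364+0.494448i

Re=0.1404 Im=0.4944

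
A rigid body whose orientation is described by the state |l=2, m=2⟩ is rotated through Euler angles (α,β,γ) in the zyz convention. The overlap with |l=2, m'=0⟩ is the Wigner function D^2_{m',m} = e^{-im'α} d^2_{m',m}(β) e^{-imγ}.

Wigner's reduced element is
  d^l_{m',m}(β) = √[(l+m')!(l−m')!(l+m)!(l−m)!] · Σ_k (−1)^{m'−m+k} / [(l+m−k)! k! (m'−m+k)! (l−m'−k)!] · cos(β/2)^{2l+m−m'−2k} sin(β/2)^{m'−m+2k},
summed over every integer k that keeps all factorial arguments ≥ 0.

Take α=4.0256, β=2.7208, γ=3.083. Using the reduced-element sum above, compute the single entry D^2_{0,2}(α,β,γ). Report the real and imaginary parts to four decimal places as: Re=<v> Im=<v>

Re=0.1015 Im=0.0119

D^2_{0,2}(4.0256,2.7208,3.083) = e^{-i·0·4.0256}·d^2_{0,2}(2.7208)·e^{-i·2·3.083}. Compute d first:
c=cos(2.7208/2)=0.208848, s=sin(2.7208/2)=0.977948; N=√[2·2·24·1]=9.797959
The bounds max(0,m−m')=2 and min(l+m,l−m')=2 give 1 term
  k=2: (−1)^0·9.7980/(4)·0.2088^2·0.9779^2 = +0.102180
d^2_{0,2}(2.7208) = +0.102180
Attach z-rotation phases: D = e^{-i(0)(4.0256)}·(+0.102180)·e^{-i(2)(3.083)} = +0.101479+0.011947i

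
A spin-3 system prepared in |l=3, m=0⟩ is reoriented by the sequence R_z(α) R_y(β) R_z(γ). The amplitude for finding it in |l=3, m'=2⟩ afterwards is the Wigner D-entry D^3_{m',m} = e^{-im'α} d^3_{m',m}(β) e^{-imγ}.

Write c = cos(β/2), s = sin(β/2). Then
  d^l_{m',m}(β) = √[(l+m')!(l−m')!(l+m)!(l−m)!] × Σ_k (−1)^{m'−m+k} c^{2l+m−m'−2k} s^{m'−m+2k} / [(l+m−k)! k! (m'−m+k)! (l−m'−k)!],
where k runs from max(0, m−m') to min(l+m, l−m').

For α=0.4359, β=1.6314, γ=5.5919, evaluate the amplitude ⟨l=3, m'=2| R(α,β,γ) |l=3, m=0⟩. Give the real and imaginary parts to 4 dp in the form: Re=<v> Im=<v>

Re=-0.0532 Im=0.0633

First d^3_{2,0}(β=1.6314), then the phase factors e^{-i(2)α} and e^{-i(0)γ}:
c=cos(1.6314/2)=0.685359, s=sin(1.6314/2)=0.728206; N=√[120·1·6·6]=65.726707
k∈{0,1} keeps every argument non-negative
  k=0: (−1)^2·65.7267/(12)·0.6854^4·0.7282^2 = +0.640827
  k=1: (−1)^3·65.7267/(12)·0.6854^2·0.7282^4 = -0.723457
d^3_{2,0}(1.6314) = +0.640827 -0.723457 = -0.082630
Phases: e^{-i·(2)·0.4359}=+0.643450-0.765488i, e^{-i·(0)·5.5919}=+1.000000+0.000000i ⇒ D=-0.053168+0.063252i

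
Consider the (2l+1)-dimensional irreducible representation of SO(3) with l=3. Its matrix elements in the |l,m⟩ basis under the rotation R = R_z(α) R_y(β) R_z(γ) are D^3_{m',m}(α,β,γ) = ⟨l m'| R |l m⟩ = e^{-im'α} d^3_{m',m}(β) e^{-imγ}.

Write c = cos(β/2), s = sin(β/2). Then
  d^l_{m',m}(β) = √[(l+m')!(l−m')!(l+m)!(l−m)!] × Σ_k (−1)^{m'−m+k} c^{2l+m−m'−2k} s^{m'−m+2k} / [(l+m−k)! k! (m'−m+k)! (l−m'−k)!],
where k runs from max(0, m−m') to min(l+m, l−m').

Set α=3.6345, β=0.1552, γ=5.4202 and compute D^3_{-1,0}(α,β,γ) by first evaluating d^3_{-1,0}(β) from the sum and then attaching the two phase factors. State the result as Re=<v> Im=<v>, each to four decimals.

Re=-0.2288 Im=-0.1229

Split into d^3_{-1,0}(β=0.1552) × two z-phases.
With c≡cos(β/2)=0.996991 and s≡sin(β/2)=0.077522, N=[2·24·6·6]^{1/2}=41.569219
Admissible k: 1..3 (factorial args all ≥0)
  k=1: (−1)^0·41.5692/(12)·0.9970^5·0.0775^1 = +0.264528
  k=2: (−1)^1·41.5692/(4)·0.9970^3·0.0775^3 = -0.004798
  k=3: (−1)^2·41.5692/(12)·0.9970^1·0.0775^5 = +0.000010
d^3_{-1,0}(0.1552) = +0.264528 -0.004798 +0.000010 = +0.259740
Phases: e^{-i·(-1)·3.6345}=-0.880961-0.473189i, e^{-i·(0)·5.4202}=+1.000000+0.000000i ⇒ D=-0.228821-0.122906i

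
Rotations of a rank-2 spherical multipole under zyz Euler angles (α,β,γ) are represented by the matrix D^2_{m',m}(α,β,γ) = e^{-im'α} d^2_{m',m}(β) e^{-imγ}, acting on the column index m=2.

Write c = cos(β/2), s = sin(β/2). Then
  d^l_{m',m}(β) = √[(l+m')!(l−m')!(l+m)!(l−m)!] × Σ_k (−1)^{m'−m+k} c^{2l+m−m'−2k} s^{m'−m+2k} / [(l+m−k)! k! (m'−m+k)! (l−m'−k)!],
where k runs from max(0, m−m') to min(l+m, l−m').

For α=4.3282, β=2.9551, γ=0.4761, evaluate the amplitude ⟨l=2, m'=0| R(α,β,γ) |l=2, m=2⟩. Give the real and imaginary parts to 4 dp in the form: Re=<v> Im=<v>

Re=0.0122 Im=-0.0172

First d^2_{0,2}(β=2.9551), then the phase factors e^{-i(0)α} and e^{-i(2)γ}:
c=cos(2.9551/2)=0.093111, s=sin(2.9551/2)=0.995656; N=√[2·2·24·1]=9.797959
The bounds max(0,m−m')=2 and min(l+m,l−m')=2 give 1 term
  k=2: (−1)^0·9.7980/(4)·0.0931^2·0.9957^2 = +0.021052
d^2_{0,2}(2.9551) = +0.021052
D = (+1.000000+0.000000i)·(+0.021052)·(+0.579892-0.814693i) = +0.012208-0.017151i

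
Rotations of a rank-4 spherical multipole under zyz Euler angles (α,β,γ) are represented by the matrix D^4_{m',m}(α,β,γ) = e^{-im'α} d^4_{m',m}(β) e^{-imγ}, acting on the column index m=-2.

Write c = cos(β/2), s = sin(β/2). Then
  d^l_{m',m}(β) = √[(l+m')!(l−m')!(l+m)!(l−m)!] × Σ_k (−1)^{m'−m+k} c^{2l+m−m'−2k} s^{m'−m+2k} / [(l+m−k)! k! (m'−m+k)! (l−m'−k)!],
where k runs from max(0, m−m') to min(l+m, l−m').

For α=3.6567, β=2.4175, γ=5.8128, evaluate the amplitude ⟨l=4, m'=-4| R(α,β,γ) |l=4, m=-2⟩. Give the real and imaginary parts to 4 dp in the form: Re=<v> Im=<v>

First d^4_{-4,-2}(β=2.4175), then the phase factors e^{-i(-4)α} and e^{-i(-2)γ}:
With c≡cos(β/2)=0.354189 and s≡sin(β/2)=0.935174, N=[1·40320·2·720]^{1/2}=7619.763776
The bounds max(0,m−m')=2 and min(l+m,l−m')=2 give 1 term
  k=2: (−1)^0·7619.7638/(1440)·0.3542^6·0.9352^2 = +0.009136
d^4_{-4,-2}(2.4175) = +0.009136
D = (-0.470302+0.882505i)·(+0.009136)·(+0.589166-0.808012i) = +0.003983+0.008222i

Re=0.0040 Im=0.0082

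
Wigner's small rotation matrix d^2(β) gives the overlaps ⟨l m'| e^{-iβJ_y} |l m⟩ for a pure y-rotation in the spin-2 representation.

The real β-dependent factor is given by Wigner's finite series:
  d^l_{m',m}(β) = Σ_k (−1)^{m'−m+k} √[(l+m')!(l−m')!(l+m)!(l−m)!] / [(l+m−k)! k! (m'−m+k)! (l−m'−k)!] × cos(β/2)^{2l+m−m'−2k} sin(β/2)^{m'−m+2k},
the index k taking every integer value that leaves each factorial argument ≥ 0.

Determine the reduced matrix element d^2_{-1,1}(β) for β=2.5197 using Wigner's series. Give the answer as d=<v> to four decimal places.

d^2_{-1,1}(β=2.5197) via Wigner's sum:
c=cos(2.5197/2)=0.305960, s=sin(2.5197/2)=0.952044; N=√[1·6·6·1]=6.000000
The bounds max(0,m−m')=2 and min(l+m,l−m')=3 give 2 terms
  k=2: (−1)^0·6.0000/(2)·0.3060^2·0.9520^2 = +0.254545
  k=3: (−1)^1·6.0000/(6)·0.3060^0·0.9520^4 = -0.821540
d^2_{-1,1}(2.5197) = +0.254545 -0.821540 = -0.566996

d=-0.5670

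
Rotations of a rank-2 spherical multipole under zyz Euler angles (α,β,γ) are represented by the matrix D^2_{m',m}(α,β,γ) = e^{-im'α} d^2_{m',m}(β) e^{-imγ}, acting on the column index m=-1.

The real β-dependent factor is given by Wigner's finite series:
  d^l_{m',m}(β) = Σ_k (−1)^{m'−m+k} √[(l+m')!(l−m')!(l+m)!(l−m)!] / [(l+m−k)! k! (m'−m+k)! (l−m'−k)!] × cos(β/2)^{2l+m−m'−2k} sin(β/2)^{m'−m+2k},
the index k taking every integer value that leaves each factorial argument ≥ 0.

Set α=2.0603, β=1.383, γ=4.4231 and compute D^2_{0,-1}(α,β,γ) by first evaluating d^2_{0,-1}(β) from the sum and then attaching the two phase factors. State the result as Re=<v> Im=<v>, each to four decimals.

Re=0.0641 Im=0.2153

Split into d^2_{0,-1}(β=1.383) × two z-phases.
With c≡cos(β/2)=0.770290 and s≡sin(β/2)=0.637693, N=[2·2·1·6]^{1/2}=4.898979
k∈{0,1} keeps every argument non-negative
  k=0: (−1)^1·4.8990/(2)·0.7703^3·0.6377^1 = -0.713922
  k=1: (−1)^2·4.8990/(2)·0.7703^1·0.6377^3 = +0.489289
d^2_{0,-1}(1.383) = -0.713922 +0.489289 = -0.224633
Attach z-rotation phases: D = e^{-i(0)(2.0603)}·(-0.224633)·e^{-i(-1)(4.4231)} = +0.064081+0.215299i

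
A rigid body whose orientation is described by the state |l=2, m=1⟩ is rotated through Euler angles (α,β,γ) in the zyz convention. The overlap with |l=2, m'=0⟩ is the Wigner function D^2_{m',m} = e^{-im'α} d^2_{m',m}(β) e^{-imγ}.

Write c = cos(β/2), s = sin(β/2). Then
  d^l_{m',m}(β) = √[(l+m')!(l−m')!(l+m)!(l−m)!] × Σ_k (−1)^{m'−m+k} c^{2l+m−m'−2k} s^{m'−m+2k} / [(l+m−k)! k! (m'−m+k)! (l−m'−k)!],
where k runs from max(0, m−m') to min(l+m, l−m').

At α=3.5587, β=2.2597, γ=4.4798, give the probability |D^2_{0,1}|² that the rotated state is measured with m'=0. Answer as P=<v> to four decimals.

Split into d^2_{0,1}(β=2.2597) × two z-phases.
Half-angle: c=0.426795, s=0.904348. N=√(2·2·6·1)=4.898979
Admissible k: 1..2 (factorial args all ≥0)
  k=1: (−1)^0·4.8990/(2)·0.4268^3·0.9043^1 = +0.172215
  k=2: (−1)^1·4.8990/(2)·0.4268^1·0.9043^3 = -0.773219
d^2_{0,1}(2.2597) = +0.172215 -0.773219 = -0.601004
|D^2_{0,1}|² = |d^2_{0,1}(β)|² = (-0.601004)² = 0.361206 (the z-rotation phases have unit modulus)

P=0.3612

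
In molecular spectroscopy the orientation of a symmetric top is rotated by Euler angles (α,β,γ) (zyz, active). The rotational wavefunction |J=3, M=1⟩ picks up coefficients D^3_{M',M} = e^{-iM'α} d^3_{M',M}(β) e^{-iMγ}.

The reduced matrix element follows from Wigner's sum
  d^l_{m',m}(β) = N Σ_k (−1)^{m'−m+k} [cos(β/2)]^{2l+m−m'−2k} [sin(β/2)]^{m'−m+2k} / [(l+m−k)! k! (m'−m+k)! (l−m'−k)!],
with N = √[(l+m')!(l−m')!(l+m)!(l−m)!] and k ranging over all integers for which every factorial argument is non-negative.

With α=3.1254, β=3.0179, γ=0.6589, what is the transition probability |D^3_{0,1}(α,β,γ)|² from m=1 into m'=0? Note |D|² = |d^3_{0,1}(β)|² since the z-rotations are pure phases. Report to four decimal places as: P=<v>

P=0.0439

D^3_{0,1}(3.1254,3.0179,0.6589) = e^{-i·0·3.1254}·d^3_{0,1}(3.0179)·e^{-i·1·0.6589}. Compute d first:
Half-angle: c=0.061807, s=0.998088. N=√(6·6·24·2)=41.569219
k: max(0,(1)−(0))=1 … min(3+(1),3−(0))=3
  k=1: (−1)^0·41.5692/(12)·0.0618^5·0.9981^1 = +0.000003
  k=2: (−1)^1·41.5692/(4)·0.0618^3·0.9981^3 = -0.002440
  k=3: (−1)^2·41.5692/(12)·0.0618^1·0.9981^5 = +0.212067
d^3_{0,1}(3.0179) = +0.000003 -0.002440 +0.212067 = +0.209630
|D^3_{0,1}|² = |d^3_{0,1}(β)|² = (+0.209630)² = 0.043945 (the z-rotation phases have unit modulus)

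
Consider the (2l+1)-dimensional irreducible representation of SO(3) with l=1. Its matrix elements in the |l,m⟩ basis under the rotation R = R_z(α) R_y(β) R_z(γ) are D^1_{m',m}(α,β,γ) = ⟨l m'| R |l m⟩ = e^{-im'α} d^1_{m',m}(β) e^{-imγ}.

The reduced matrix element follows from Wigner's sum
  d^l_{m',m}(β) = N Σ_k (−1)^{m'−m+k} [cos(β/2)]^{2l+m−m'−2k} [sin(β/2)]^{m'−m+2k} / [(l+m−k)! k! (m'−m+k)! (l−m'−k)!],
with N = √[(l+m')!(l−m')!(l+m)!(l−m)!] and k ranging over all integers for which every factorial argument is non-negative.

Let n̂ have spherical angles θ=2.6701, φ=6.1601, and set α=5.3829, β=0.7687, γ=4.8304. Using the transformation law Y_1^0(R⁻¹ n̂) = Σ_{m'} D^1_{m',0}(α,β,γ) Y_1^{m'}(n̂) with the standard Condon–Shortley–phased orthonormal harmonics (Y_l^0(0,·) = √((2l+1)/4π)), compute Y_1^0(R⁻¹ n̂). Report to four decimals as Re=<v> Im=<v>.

Re=-0.2029 Im=0.0000

Need the full column D^1_{m',0} for m'=−1..1 at α=5.3829, β=0.7687, γ=4.8304.
cos(β/2)=0.927042, sin(β/2)=0.374957
d^1_{-1,0}: single k=1 term ⇒ +0.491582;  D = +0.305462-0.385156i
d^1_{0,0}: k∈[0..1] ⇒ +0.859408 -0.140592 = +0.718815;  D = +0.718815+0.000000i
d^1_{1,0}: single k=0 term ⇒ -0.491582;  D = -0.305462-0.385156i
Y_1^{m'}(θ=2.6701,φ=6.1601) and Σ D·Y over m':
  (+0.3055-0.3852i)·(+0.1557+0.0193i)  (+0.7188+0.0000i)·(-0.4353+0.0000i)  (-0.3055-0.3852i)·(-0.1557+0.0193i)
Y_1^0(R⁻¹ n̂) = -0.202906+0.000000i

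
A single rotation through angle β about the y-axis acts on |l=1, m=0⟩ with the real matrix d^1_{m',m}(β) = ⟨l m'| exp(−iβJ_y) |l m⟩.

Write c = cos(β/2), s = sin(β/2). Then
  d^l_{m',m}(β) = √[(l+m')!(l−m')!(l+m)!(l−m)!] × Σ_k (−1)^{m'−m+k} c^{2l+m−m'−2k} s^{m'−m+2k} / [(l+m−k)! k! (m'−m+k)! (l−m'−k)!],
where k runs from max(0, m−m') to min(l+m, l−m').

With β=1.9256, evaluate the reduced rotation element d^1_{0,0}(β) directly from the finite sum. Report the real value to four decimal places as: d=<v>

d=-0.3474

d^1_{0,0}(β=1.9256) via Wigner's sum:
With c≡cos(β/2)=0.571224 and s≡sin(β/2)=0.820794, N=[1·1·1·1]^{1/2}=1.000000
The bounds max(0,m−m')=0 and min(l+m,l−m')=1 give 2 terms
  k=0: (−1)^0·1.0000/(1)·0.5712^2·0.8208^0 = +0.326297
  k=1: (−1)^1·1.0000/(1)·0.5712^0·0.8208^2 = -0.673703
d^1_{0,0}(1.9256) = +0.326297 -0.673703 = -0.347406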